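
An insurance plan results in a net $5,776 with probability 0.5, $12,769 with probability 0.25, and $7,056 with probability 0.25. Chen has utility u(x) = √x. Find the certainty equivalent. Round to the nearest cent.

E[u] = 0.5·√5776 + 0.25·√12769 + 0.25·√7056 = 0.5·76 + 0.25·113 + 0.25·84 = 87.25
CE = (87.25)² = 7612.5625

$7,612.56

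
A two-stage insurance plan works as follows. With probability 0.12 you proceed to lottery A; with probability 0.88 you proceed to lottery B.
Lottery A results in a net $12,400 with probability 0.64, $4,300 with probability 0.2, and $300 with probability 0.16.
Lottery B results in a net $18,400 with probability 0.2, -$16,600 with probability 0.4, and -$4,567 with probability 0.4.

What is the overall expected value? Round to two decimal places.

EV(A) = 0.64 × 12400 + 0.2 × 4300 + 0.16 × 300 = 7936 + 860 + 48 = 8844
EV(B) = 0.2 × 18400 + 0.4 × (-16600) + 0.4 × (-4567) = 3680 − 6640 − 1826.8 = -4786.8
Overall = 0.12 × 8844 + 0.88 × (-4786.8) = 1061.28 − 4212.384 = -3151.104

-$3,151.10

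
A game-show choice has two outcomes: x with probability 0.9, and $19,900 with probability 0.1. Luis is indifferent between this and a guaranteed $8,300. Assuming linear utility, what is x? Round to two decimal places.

x = $7,011.11

0.9·x + 0.1·19900 = 8300
0.9·x = 8300 − 1990 = 6310
x = 6310 / 0.9 = 7011.1111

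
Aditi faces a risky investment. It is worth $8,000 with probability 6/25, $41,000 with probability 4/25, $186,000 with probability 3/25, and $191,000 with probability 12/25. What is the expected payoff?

EV = 6/25 × 8000 + 4/25 × 41000 + 3/25 × 186000 + 12/25 × 191000 = 1920 + 6560 + 22320 + 91680 = 122480

$122,480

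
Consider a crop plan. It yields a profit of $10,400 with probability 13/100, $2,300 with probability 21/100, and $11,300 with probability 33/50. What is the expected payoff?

$9,293

EV = 13/100 × 10400 + 21/100 × 2300 + 33/50 × 11300 = 1352 + 483 + 7458 = 9293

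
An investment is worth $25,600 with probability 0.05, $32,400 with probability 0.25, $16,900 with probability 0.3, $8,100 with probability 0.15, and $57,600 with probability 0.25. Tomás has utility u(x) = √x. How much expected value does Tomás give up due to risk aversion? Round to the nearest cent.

E[u] = 0.05·√25600 + 0.25·√32400 + 0.3·√16900 + 0.15·√8100 + 0.25·√57600 = 0.05·160 + 0.25·180 + 0.3·130 + 0.15·90 + 0.25·240 = 165.5
CE = (165.5)² = 27390.25
Risk premium = EV − CE = 30065 − 27390.25 = 2674.75

$2,674.75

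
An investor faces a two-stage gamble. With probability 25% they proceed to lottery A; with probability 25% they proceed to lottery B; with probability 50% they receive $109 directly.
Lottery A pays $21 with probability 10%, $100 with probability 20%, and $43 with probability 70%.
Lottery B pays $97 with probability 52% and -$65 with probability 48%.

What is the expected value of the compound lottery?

$72.36

EV(A) = 0.1 × 21 + 0.2 × 100 + 0.7 × 43 = 2.1 + 20 + 30.1 = 52.2
EV(B) = 0.52 × 97 + 0.48 × (-65) = 50.44 − 31.2 = 19.24
Branch C: 109 (certain)
Overall = 0.25 × 52.2 + 0.25 × 19.24 + 0.5 × 109 = 13.05 + 4.81 + 54.5 = 72.36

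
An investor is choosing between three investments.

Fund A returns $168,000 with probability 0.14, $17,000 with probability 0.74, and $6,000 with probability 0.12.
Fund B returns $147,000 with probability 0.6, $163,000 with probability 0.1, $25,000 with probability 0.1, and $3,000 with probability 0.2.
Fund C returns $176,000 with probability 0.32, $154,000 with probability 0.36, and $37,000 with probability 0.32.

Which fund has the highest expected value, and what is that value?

Fund A = 0.14 × 168000 + 0.74 × 17000 + 0.12 × 6000 = 23520 + 12580 + 720 = 36820
Fund B = 0.6 × 147000 + 0.1 × 163000 + 0.1 × 25000 + 0.2 × 3000 = 88200 + 16300 + 2500 + 600 = 107600
Fund C = 0.32 × 176000 + 0.36 × 154000 + 0.32 × 37000 = 56320 + 55440 + 11840 = 123600

Fund C ($123,600)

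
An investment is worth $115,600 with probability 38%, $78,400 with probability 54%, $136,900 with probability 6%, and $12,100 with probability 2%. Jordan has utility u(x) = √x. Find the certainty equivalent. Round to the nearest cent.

$92,903.04

E[u] = 0.38·√115600 + 0.54·√78400 + 0.06·√136900 + 0.02·√12100 = 0.38·340 + 0.54·280 + 0.06·370 + 0.02·110 = 304.8
CE = (304.8)² = 92903.04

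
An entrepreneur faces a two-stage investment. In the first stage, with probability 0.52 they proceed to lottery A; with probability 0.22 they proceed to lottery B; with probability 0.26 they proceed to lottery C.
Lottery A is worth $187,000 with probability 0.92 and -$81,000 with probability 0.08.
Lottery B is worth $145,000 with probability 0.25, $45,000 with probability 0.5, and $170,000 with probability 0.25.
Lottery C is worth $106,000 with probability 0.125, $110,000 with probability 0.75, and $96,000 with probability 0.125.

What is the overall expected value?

EV(A) = 0.92 × 187000 + 0.08 × (-81000) = 172040 − 6480 = 165560
EV(B) = 0.25 × 145000 + 0.5 × 45000 + 0.25 × 170000 = 36250 + 22500 + 42500 = 101250
EV(C) = 0.125 × 106000 + 0.75 × 110000 + 0.125 × 96000 = 13250 + 82500 + 12000 = 107750
Overall = 0.52 × 165560 + 0.22 × 101250 + 0.26 × 107750 = 86091.2 + 22275 + 28015 = 136381.2

$136,381.20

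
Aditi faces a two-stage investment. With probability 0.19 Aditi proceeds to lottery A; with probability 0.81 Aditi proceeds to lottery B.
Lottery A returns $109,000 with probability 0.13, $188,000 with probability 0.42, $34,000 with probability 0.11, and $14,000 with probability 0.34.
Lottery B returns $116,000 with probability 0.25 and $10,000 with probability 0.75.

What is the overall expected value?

$48,874.70

EV(A) = 0.13 × 109000 + 0.42 × 188000 + 0.11 × 34000 + 0.34 × 14000 = 14170 + 78960 + 3740 + 4760 = 101630
EV(B) = 0.25 × 116000 + 0.75 × 10000 = 29000 + 7500 = 36500
Overall = 0.19 × 101630 + 0.81 × 36500 = 19309.7 + 29565 = 48874.7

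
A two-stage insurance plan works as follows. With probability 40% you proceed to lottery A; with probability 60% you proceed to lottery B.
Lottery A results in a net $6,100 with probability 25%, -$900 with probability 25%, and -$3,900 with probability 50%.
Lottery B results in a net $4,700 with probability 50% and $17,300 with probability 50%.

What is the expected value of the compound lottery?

$6,340

EV(A) = 0.25 × 6100 + 0.25 × (-900) + 0.5 × (-3900) = 1525 − 225 − 1950 = -650
EV(B) = 0.5 × 4700 + 0.5 × 17300 = 2350 + 8650 = 11000
Overall = 0.4 × (-650) + 0.6 × 11000 = -260 + 6600 = 6340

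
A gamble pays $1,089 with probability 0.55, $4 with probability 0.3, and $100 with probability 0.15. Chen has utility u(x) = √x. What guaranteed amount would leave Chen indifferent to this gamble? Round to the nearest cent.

$410.06

E[u] = 0.55·√1089 + 0.3·√4 + 0.15·√100 = 0.55·33 + 0.3·2 + 0.15·10 = 20.25
CE = (20.25)² = 410.0625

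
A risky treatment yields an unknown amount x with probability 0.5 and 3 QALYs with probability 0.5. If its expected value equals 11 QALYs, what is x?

x = 19 QALYs

0.5·x + 0.5·3 = 11
0.5·x = 11 − 1.5 = 9.5
x = 9.5 / 0.5 = 19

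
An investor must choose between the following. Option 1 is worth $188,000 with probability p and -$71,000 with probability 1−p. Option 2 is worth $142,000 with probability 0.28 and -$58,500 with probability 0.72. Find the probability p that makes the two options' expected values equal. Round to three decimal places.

EV(Option 2) = 0.28 × 142000 + 0.72 × (-58500) = 39760 − 42120 = -2360
p·188000 + (1−p)·(-71000) = -2360
259000p − 71000 = -2360
p = (-2360 + 71000) / 259000

p = 0.265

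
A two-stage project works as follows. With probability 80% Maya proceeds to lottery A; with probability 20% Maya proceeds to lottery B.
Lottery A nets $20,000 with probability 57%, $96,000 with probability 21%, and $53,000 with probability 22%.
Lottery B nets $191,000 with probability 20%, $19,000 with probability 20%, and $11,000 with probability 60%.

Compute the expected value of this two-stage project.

EV(A) = 0.57 × 20000 + 0.21 × 96000 + 0.22 × 53000 = 11400 + 20160 + 11660 = 43220
EV(B) = 0.2 × 191000 + 0.2 × 19000 + 0.6 × 11000 = 38200 + 3800 + 6600 = 48600
Overall = 0.8 × 43220 + 0.2 × 48600 = 34576 + 9720 = 44296

$44,296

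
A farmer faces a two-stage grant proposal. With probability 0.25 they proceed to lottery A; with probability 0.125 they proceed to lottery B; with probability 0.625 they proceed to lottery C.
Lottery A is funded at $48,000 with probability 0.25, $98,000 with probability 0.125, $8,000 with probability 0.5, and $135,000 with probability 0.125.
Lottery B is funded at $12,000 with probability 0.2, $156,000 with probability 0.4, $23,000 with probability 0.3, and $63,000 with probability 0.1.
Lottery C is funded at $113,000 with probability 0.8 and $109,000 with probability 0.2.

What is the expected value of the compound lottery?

EV(A) = 0.25 × 48000 + 0.125 × 98000 + 0.5 × 8000 + 0.125 × 135000 = 12000 + 12250 + 4000 + 16875 = 45125
EV(B) = 0.2 × 12000 + 0.4 × 156000 + 0.3 × 23000 + 0.1 × 63000 = 2400 + 62400 + 6900 + 6300 = 78000
EV(C) = 0.8 × 113000 + 0.2 × 109000 = 90400 + 21800 = 112200
Overall = 0.25 × 45125 + 0.125 × 78000 + 0.625 × 112200 = 11281.25 + 9750 + 70125 = 91156.25

$91,156.25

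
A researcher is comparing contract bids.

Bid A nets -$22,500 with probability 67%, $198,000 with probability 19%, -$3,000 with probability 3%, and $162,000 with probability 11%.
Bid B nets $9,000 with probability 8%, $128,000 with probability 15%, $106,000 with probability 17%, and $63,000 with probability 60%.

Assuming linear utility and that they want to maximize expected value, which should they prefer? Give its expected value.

Bid B ($75,740)

Bid A = 0.67 × (-22500) + 0.19 × 198000 + 0.03 × (-3000) + 0.11 × 162000 = -15075 + 37620 − 90 + 17820 = 40275
Bid B = 0.08 × 9000 + 0.15 × 128000 + 0.17 × 106000 + 0.6 × 63000 = 720 + 19200 + 18020 + 37800 = 75740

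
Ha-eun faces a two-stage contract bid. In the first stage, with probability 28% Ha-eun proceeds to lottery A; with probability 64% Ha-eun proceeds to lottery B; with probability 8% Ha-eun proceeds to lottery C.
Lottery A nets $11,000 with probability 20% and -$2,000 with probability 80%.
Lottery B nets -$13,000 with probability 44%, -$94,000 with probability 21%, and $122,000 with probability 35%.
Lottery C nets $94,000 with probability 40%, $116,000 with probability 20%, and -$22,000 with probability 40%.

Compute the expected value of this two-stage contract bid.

$15,361.60

EV(A) = 0.2 × 11000 + 0.8 × (-2000) = 2200 − 1600 = 600
EV(B) = 0.44 × (-13000) + 0.21 × (-94000) + 0.35 × 122000 = -5720 − 19740 + 42700 = 17240
EV(C) = 0.4 × 94000 + 0.2 × 116000 + 0.4 × (-22000) = 37600 + 23200 − 8800 = 52000
Overall = 0.28 × 600 + 0.64 × 17240 + 0.08 × 52000 = 168 + 11033.6 + 4160 = 15361.6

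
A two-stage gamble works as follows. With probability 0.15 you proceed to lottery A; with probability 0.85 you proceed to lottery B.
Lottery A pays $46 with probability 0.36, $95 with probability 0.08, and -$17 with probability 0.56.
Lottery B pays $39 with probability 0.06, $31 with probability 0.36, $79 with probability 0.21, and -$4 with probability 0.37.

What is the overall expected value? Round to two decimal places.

EV(A) = 0.36 × 46 + 0.08 × 95 + 0.56 × (-17) = 16.56 + 7.6 − 9.52 = 14.64
EV(B) = 0.06 × 39 + 0.36 × 31 + 0.21 × 79 + 0.37 × (-4) = 2.34 + 11.16 + 16.59 − 1.48 = 28.61
Overall = 0.15 × 14.64 + 0.85 × 28.61 = 2.196 + 24.3185 = 26.5145

$26.51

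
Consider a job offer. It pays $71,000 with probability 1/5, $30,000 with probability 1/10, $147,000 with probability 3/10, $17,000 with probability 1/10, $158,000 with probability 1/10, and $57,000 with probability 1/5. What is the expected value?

EV = 1/5 × 71000 + 1/10 × 30000 + 3/10 × 147000 + 1/10 × 17000 + 1/10 × 158000 + 1/5 × 57000 = 14200 + 3000 + 44100 + 1700 + 15800 + 11400 = 90200

$90,200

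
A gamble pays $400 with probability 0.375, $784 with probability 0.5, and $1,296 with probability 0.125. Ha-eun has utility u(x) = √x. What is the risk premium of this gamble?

E[u] = 0.375·√400 + 0.5·√784 + 0.125·√1296 = 0.375·20 + 0.5·28 + 0.125·36 = 26
CE = (26)² = 676
Risk premium = EV − CE = 704 − 676 = 28

$28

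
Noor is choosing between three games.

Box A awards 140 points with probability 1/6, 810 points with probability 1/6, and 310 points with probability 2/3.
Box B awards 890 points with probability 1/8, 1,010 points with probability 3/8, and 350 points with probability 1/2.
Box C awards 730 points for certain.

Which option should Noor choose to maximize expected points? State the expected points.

Box A = 1/6 × 140 + 1/6 × 810 + 2/3 × 310 = 23.3333 + 135 + 206.6667 = 365
Box B = 1/8 × 890 + 3/8 × 1010 + 1/2 × 350 = 111.25 + 378.75 + 175 = 665
Box C: 730 (certain)

Box C (730 points)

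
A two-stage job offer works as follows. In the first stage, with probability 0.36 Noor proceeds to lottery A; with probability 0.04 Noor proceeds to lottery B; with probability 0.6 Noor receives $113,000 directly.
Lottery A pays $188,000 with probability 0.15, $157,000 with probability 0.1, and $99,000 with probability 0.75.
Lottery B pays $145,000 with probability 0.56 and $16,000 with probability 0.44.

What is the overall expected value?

EV(A) = 0.15 × 188000 + 0.1 × 157000 + 0.75 × 99000 = 28200 + 15700 + 74250 = 118150
EV(B) = 0.56 × 145000 + 0.44 × 16000 = 81200 + 7040 = 88240
Branch C: 113000 (certain)
Overall = 0.36 × 118150 + 0.04 × 88240 + 0.6 × 113000 = 42534 + 3529.6 + 67800 = 113863.6

$113,863.60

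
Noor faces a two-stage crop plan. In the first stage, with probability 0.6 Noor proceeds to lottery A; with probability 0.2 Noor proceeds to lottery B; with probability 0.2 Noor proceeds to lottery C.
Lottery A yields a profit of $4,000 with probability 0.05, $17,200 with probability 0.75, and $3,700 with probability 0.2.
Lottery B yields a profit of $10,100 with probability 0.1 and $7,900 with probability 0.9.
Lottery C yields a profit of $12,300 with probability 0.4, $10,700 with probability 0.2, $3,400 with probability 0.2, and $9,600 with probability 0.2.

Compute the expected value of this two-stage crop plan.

EV(A) = 0.05 × 4000 + 0.75 × 17200 + 0.2 × 3700 = 200 + 12900 + 740 = 13840
EV(B) = 0.1 × 10100 + 0.9 × 7900 = 1010 + 7110 = 8120
EV(C) = 0.4 × 12300 + 0.2 × 10700 + 0.2 × 3400 + 0.2 × 9600 = 4920 + 2140 + 680 + 1920 = 9660
Overall = 0.6 × 13840 + 0.2 × 8120 + 0.2 × 9660 = 8304 + 1624 + 1932 = 11860

$11,860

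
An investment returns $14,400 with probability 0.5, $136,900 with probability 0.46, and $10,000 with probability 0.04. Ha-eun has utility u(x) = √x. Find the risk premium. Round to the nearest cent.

$15,724.36

E[u] = 0.5·√14400 + 0.46·√136900 + 0.04·√10000 = 0.5·120 + 0.46·370 + 0.04·100 = 234.2
CE = (234.2)² = 54849.64
Risk premium = EV − CE = 70574 − 54849.64 = 15724.36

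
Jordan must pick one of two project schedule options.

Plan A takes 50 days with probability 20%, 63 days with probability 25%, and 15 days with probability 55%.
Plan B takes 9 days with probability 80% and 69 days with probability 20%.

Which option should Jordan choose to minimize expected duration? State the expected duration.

Plan B (21 days)

Plan A = 0.2 × 50 + 0.25 × 63 + 0.55 × 15 = 10 + 15.75 + 8.25 = 34
Plan B = 0.8 × 9 + 0.2 × 69 = 7.2 + 13.8 = 21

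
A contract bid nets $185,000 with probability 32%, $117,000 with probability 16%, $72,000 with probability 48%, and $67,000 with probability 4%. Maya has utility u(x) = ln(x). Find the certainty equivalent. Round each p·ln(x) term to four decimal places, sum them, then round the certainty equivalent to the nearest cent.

E[u] = 0.32·ln(185000) + 0.16·ln(117000) + 0.48·ln(72000) + 0.04·ln(67000) = 3.8810 + 1.8672 + 5.3685 + 0.4445 = 11.5612
CE = e^11.5612 ≈ 104945.87

$104,945.87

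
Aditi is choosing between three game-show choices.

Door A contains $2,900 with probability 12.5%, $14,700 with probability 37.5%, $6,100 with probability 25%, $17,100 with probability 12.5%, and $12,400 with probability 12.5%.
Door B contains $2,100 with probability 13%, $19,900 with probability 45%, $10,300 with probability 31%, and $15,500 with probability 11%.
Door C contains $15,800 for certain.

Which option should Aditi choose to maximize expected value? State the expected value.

Door A = 0.125 × 2900 + 0.375 × 14700 + 0.25 × 6100 + 0.125 × 17100 + 0.125 × 12400 = 362.5 + 5512.5 + 1525 + 2137.5 + 1550 = 11087.5
Door B = 0.13 × 2100 + 0.45 × 19900 + 0.31 × 10300 + 0.11 × 15500 = 273 + 8955 + 3193 + 1705 = 14126
Door C: 15800 (certain)

Door C ($15,800)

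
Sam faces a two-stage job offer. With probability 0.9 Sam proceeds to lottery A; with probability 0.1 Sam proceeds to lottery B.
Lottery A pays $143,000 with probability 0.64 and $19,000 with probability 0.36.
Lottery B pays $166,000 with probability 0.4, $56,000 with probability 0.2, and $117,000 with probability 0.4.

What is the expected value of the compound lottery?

EV(A) = 0.64 × 143000 + 0.36 × 19000 = 91520 + 6840 = 98360
EV(B) = 0.4 × 166000 + 0.2 × 56000 + 0.4 × 117000 = 66400 + 11200 + 46800 = 124400
Overall = 0.9 × 98360 + 0.1 × 124400 = 88524 + 12440 = 100964

$100,964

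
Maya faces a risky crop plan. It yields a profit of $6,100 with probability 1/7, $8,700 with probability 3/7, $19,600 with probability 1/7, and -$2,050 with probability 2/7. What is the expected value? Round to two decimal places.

EV = 1/7 × 6100 + 3/7 × 8700 + 1/7 × 19600 + 2/7 × (-2050) = 871.4286 + 3728.5714 + 2800 − 585.7143 = 6814.2857

$6,814.29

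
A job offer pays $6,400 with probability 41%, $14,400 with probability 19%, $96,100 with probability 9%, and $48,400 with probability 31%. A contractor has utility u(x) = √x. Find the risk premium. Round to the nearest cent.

E[u] = 0.41·√6400 + 0.19·√14400 + 0.09·√96100 + 0.31·√48400 = 0.41·80 + 0.19·120 + 0.09·310 + 0.31·220 = 151.7
CE = (151.7)² = 23012.89
Risk premium = EV − CE = 29013 − 23012.89 = 6000.11

$6,000.11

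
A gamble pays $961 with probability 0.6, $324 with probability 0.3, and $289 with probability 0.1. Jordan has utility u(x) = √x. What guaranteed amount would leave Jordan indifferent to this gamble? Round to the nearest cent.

$660.49

E[u] = 0.6·√961 + 0.3·√324 + 0.1·√289 = 0.6·31 + 0.3·18 + 0.1·17 = 25.7
CE = (25.7)² = 660.49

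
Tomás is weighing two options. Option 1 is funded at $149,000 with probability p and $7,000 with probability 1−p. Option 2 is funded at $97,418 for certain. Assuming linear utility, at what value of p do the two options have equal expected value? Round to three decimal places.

p = 0.637

p·149000 + (1−p)·7000 = 97418
142000p + 7000 = 97418
p = (97418 − 7000) / 142000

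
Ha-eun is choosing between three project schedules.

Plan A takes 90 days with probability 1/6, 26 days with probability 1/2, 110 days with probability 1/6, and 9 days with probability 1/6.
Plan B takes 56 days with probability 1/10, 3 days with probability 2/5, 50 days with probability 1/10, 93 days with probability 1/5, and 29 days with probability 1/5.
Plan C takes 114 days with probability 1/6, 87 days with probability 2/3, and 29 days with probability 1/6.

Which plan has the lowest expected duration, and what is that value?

Plan A = 1/6 × 90 + 1/2 × 26 + 1/6 × 110 + 1/6 × 9 = 15 + 13 + 18.3333 + 1.5 = 47.8333
Plan B = 1/10 × 56 + 2/5 × 3 + 1/10 × 50 + 1/5 × 93 + 1/5 × 29 = 5.6 + 1.2 + 5 + 18.6 + 5.8 = 36.2
Plan C = 1/6 × 114 + 2/3 × 87 + 1/6 × 29 = 19 + 58 + 4.8333 = 81.8333

Plan B (36.2 days)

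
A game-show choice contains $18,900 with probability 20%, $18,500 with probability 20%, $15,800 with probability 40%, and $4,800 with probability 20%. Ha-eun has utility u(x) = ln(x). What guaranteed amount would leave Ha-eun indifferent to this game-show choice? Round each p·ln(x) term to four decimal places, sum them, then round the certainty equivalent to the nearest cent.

E[u] = 0.2·ln(18900) + 0.2·ln(18500) + 0.4·ln(15800) + 0.2·ln(4800) = 1.9694 + 1.9651 + 3.8671 + 1.6953 = 9.4969
CE = e^9.4969 ≈ 13318.38

$13,318.38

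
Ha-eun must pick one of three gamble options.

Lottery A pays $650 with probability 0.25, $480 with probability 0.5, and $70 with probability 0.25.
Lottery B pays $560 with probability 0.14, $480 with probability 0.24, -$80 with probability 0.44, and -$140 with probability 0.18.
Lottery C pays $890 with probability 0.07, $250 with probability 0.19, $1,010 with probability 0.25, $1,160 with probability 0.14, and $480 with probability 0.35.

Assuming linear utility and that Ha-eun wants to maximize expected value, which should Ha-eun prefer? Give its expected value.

Lottery C ($692.70)

Lottery A = 0.25 × 650 + 0.5 × 480 + 0.25 × 70 = 162.5 + 240 + 17.5 = 420
Lottery B = 0.14 × 560 + 0.24 × 480 + 0.44 × (-80) + 0.18 × (-140) = 78.4 + 115.2 − 35.2 − 25.2 = 133.2
Lottery C = 0.07 × 890 + 0.19 × 250 + 0.25 × 1010 + 0.14 × 1160 + 0.35 × 480 = 62.3 + 47.5 + 252.5 + 162.4 + 168 = 692.7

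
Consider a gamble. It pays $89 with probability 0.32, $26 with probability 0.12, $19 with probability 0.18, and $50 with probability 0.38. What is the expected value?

EV = 0.32 × 89 + 0.12 × 26 + 0.18 × 19 + 0.38 × 50 = 28.48 + 3.12 + 3.42 + 19 = 54.02

$54.02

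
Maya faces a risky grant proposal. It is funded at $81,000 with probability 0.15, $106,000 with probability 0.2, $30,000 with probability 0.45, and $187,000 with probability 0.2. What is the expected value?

$84,250

EV = 0.15 × 81000 + 0.2 × 106000 + 0.45 × 30000 + 0.2 × 187000 = 12150 + 21200 + 13500 + 37400 = 84250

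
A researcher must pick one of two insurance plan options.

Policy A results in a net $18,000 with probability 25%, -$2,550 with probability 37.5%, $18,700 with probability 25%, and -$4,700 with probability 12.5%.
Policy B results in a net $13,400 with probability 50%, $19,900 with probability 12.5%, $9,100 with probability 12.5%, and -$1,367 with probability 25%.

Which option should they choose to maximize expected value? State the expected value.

Policy A = 0.25 × 18000 + 0.375 × (-2550) + 0.25 × 18700 + 0.125 × (-4700) = 4500 − 956.25 + 4675 − 587.5 = 7631.25
Policy B = 0.5 × 13400 + 0.125 × 19900 + 0.125 × 9100 + 0.25 × (-1367) = 6700 + 2487.5 + 1137.5 − 341.75 = 9983.25

Policy B ($9,983.25)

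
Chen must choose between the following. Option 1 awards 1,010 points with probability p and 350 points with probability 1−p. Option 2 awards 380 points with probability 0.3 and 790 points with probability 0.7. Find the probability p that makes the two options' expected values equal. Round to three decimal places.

p = 0.480

EV(Option 2) = 0.3 × 380 + 0.7 × 790 = 114 + 553 = 667
p·1010 + (1−p)·350 = 667
660p + 350 = 667
p = (667 − 350) / 660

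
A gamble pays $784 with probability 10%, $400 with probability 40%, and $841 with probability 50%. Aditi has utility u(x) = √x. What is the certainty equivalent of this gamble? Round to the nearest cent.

E[u] = 0.1·√784 + 0.4·√400 + 0.5·√841 = 0.1·28 + 0.4·20 + 0.5·29 = 25.3
CE = (25.3)² = 640.09

$640.09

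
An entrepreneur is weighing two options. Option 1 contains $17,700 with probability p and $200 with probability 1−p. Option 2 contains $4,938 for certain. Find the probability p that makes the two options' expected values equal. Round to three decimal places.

p·17700 + (1−p)·200 = 4938
17500p + 200 = 4938
p = (4938 − 200) / 17500

p = 0.271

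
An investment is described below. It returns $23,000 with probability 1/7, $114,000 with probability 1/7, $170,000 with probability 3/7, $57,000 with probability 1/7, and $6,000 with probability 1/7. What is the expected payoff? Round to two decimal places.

$101,428.57

EV = 1/7 × 23000 + 1/7 × 114000 + 3/7 × 170000 + 1/7 × 57000 + 1/7 × 6000 = 3285.7143 + 16285.7143 + 72857.1429 + 8142.8571 + 857.1429 = 101428.5714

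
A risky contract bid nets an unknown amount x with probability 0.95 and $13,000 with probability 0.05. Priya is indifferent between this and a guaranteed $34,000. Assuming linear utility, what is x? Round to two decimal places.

x = $35,105.26

0.95·x + 0.05·13000 = 34000
0.95·x = 34000 − 650 = 33350
x = 33350 / 0.95 = 35105.2632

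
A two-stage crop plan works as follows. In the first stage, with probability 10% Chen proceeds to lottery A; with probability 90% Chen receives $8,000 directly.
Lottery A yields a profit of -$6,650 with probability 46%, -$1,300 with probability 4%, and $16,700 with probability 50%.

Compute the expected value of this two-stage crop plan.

$7,723.90

EV(A) = 0.46 × (-6650) + 0.04 × (-1300) + 0.5 × 16700 = -3059 − 52 + 8350 = 5239
Branch B: 8000 (certain)
Overall = 0.1 × 5239 + 0.9 × 8000 = 523.9 + 7200 = 7723.9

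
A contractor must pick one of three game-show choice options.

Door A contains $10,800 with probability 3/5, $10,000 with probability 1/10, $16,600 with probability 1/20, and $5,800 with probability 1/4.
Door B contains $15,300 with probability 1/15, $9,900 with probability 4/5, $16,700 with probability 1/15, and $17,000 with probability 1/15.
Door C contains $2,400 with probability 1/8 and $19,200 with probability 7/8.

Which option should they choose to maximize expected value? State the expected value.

Door C ($17,100)

Door A = 3/5 × 10800 + 1/10 × 10000 + 1/20 × 16600 + 1/4 × 5800 = 6480 + 1000 + 830 + 1450 = 9760
Door B = 1/15 × 15300 + 4/5 × 9900 + 1/15 × 16700 + 1/15 × 17000 = 1020 + 7920 + 1113.3333 + 1133.3333 = 11186.6667
Door C = 1/8 × 2400 + 7/8 × 19200 = 300 + 16800 = 17100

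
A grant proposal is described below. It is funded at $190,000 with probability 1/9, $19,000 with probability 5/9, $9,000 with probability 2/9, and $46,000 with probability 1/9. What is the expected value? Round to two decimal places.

$38,777.78

EV = 1/9 × 190000 + 5/9 × 19000 + 2/9 × 9000 + 1/9 × 46000 = 21111.1111 + 10555.5556 + 2000 + 5111.1111 = 38777.7778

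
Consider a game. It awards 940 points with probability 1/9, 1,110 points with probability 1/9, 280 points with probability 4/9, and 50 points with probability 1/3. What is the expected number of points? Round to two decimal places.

368.89 points

EV = 1/9 × 940 + 1/9 × 1110 + 4/9 × 280 + 1/3 × 50 = 104.4444 + 123.3333 + 124.4444 + 16.6667 = 368.8889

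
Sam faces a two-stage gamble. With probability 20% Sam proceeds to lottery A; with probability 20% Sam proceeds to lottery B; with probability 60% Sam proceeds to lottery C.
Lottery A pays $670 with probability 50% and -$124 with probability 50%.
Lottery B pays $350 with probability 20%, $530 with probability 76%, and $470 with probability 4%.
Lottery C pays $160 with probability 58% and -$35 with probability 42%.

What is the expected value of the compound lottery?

$199.78

EV(A) = 0.5 × 670 + 0.5 × (-124) = 335 − 62 = 273
EV(B) = 0.2 × 350 + 0.76 × 530 + 0.04 × 470 = 70 + 402.8 + 18.8 = 491.6
EV(C) = 0.58 × 160 + 0.42 × (-35) = 92.8 − 14.7 = 78.1
Overall = 0.2 × 273 + 0.2 × 491.6 + 0.6 × 78.1 = 54.6 + 98.32 + 46.86 = 199.78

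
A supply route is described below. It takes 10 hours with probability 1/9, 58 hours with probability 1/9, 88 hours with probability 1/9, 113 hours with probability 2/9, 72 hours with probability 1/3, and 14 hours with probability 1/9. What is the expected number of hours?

EV = 1/9 × 10 + 1/9 × 58 + 1/9 × 88 + 2/9 × 113 + 1/3 × 72 + 1/9 × 14 = 1.1111 + 6.4444 + 9.7778 + 25.1111 + 24 + 1.5556 = 68

68 hours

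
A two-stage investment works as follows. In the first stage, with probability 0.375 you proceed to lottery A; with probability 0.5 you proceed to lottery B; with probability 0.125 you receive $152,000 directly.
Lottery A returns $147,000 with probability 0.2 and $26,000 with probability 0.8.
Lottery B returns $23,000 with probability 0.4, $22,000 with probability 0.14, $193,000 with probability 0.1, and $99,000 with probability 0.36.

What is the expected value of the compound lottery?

EV(A) = 0.2 × 147000 + 0.8 × 26000 = 29400 + 20800 = 50200
EV(B) = 0.4 × 23000 + 0.14 × 22000 + 0.1 × 193000 + 0.36 × 99000 = 9200 + 3080 + 19300 + 35640 = 67220
Branch C: 152000 (certain)
Overall = 0.375 × 50200 + 0.5 × 67220 + 0.125 × 152000 = 18825 + 33610 + 19000 = 71435

$71,435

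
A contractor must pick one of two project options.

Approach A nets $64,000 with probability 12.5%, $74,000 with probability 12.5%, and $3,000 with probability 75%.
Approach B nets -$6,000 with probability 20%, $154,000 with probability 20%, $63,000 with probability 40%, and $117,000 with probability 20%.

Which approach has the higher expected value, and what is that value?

Approach B ($78,200)

Approach A = 0.125 × 64000 + 0.125 × 74000 + 0.75 × 3000 = 8000 + 9250 + 2250 = 19500
Approach B = 0.2 × (-6000) + 0.2 × 154000 + 0.4 × 63000 + 0.2 × 117000 = -1200 + 30800 + 25200 + 23400 = 78200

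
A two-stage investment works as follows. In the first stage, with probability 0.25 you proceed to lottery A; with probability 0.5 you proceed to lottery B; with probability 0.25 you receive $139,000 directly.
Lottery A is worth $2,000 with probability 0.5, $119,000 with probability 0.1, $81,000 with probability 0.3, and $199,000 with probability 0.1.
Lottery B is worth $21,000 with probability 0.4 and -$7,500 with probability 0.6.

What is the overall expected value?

EV(A) = 0.5 × 2000 + 0.1 × 119000 + 0.3 × 81000 + 0.1 × 199000 = 1000 + 11900 + 24300 + 19900 = 57100
EV(B) = 0.4 × 21000 + 0.6 × (-7500) = 8400 − 4500 = 3900
Branch C: 139000 (certain)
Overall = 0.25 × 57100 + 0.5 × 3900 + 0.25 × 139000 = 14275 + 1950 + 34750 = 50975

$50,975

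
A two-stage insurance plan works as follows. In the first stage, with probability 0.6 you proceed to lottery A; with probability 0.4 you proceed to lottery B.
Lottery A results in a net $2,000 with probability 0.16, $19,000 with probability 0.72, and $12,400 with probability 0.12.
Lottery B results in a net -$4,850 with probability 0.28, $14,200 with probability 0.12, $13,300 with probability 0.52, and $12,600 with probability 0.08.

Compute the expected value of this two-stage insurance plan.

$12,600.80

EV(A) = 0.16 × 2000 + 0.72 × 19000 + 0.12 × 12400 = 320 + 13680 + 1488 = 15488
EV(B) = 0.28 × (-4850) + 0.12 × 14200 + 0.52 × 13300 + 0.08 × 12600 = -1358 + 1704 + 6916 + 1008 = 8270
Overall = 0.6 × 15488 + 0.4 × 8270 = 9292.8 + 3308 = 12600.8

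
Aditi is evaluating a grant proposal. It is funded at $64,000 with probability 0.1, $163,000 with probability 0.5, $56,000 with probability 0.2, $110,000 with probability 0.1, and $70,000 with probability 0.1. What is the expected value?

$117,100

EV = 0.1 × 64000 + 0.5 × 163000 + 0.2 × 56000 + 0.1 × 110000 + 0.1 × 70000 = 6400 + 81500 + 11200 + 11000 + 7000 = 117100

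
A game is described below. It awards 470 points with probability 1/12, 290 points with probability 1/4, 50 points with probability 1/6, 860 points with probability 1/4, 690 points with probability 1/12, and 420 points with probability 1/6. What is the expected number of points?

EV = 1/12 × 470 + 1/4 × 290 + 1/6 × 50 + 1/4 × 860 + 1/12 × 690 + 1/6 × 420 = 39.1667 + 72.5 + 8.3333 + 215 + 57.5 + 70 = 462.5

462.5 points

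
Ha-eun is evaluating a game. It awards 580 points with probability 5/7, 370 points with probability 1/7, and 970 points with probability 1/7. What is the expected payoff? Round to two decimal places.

605.71 points

EV = 5/7 × 580 + 1/7 × 370 + 1/7 × 970 = 414.2857 + 52.8571 + 138.5714 = 605.7143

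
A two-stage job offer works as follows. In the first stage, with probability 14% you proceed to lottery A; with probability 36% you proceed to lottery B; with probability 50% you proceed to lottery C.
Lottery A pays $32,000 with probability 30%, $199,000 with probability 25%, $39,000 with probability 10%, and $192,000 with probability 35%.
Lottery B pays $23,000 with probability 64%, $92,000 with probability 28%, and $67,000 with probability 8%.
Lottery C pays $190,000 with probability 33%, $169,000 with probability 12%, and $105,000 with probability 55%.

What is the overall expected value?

$105,130.40

EV(A) = 0.3 × 32000 + 0.25 × 199000 + 0.1 × 39000 + 0.35 × 192000 = 9600 + 49750 + 3900 + 67200 = 130450
EV(B) = 0.64 × 23000 + 0.28 × 92000 + 0.08 × 67000 = 14720 + 25760 + 5360 = 45840
EV(C) = 0.33 × 190000 + 0.12 × 169000 + 0.55 × 105000 = 62700 + 20280 + 57750 = 140730
Overall = 0.14 × 130450 + 0.36 × 45840 + 0.5 × 140730 = 18263 + 16502.4 + 70365 = 105130.4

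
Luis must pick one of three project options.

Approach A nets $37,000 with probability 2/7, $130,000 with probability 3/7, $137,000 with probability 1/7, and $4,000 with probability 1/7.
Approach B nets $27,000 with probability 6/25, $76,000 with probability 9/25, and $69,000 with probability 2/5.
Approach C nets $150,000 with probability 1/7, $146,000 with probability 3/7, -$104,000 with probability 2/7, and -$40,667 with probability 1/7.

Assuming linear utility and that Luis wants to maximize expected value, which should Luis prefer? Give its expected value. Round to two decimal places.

Approach A ($86,428.57)

Approach A = 2/7 × 37000 + 3/7 × 130000 + 1/7 × 137000 + 1/7 × 4000 = 10571.4286 + 55714.2857 + 19571.4286 + 571.4286 = 86428.5714
Approach B = 6/25 × 27000 + 9/25 × 76000 + 2/5 × 69000 = 6480 + 27360 + 27600 = 61440
Approach C = 1/7 × 150000 + 3/7 × 146000 + 2/7 × (-104000) + 1/7 × (-40667) = 21428.5714 + 62571.4286 − 29714.2857 − 5809.5714 = 48476.1429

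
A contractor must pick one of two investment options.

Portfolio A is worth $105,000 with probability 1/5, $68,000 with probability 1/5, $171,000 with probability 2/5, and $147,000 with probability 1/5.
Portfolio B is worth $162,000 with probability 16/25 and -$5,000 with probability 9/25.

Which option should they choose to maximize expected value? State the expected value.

Portfolio A ($132,400)

Portfolio A = 1/5 × 105000 + 1/5 × 68000 + 2/5 × 171000 + 1/5 × 147000 = 21000 + 13600 + 68400 + 29400 = 132400
Portfolio B = 16/25 × 162000 + 9/25 × (-5000) = 103680 − 1800 = 101880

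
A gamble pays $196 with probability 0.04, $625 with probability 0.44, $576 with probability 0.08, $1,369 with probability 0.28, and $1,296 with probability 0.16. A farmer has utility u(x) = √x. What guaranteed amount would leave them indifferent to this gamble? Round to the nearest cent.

$876.16

E[u] = 0.04·√196 + 0.44·√625 + 0.08·√576 + 0.28·√1369 + 0.16·√1296 = 0.04·14 + 0.44·25 + 0.08·24 + 0.28·37 + 0.16·36 = 29.6
CE = (29.6)² = 876.16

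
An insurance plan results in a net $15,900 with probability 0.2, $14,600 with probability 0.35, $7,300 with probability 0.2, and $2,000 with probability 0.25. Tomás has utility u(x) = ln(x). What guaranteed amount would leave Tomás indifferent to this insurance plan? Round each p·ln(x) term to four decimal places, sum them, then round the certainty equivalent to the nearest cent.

E[u] = 0.2·ln(15900) + 0.35·ln(14600) + 0.2·ln(7300) + 0.25·ln(2000) = 1.9348 + 3.3561 + 1.7791 + 1.9002 = 8.9702
CE = e^8.9702 ≈ 7865.17

$7,865.17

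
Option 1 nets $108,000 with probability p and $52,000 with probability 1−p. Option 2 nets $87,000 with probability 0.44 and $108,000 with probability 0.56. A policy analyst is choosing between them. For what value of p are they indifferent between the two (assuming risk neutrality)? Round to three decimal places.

p = 0.835

EV(Option 2) = 0.44 × 87000 + 0.56 × 108000 = 38280 + 60480 = 98760
p·108000 + (1−p)·52000 = 98760
56000p + 52000 = 98760
p = (98760 − 52000) / 56000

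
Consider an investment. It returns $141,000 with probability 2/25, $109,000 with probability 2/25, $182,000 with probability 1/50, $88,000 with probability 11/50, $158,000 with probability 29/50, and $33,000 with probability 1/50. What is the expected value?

$135,300

EV = 2/25 × 141000 + 2/25 × 109000 + 1/50 × 182000 + 11/50 × 88000 + 29/50 × 158000 + 1/50 × 33000 = 11280 + 8720 + 3640 + 19360 + 91640 + 660 = 135300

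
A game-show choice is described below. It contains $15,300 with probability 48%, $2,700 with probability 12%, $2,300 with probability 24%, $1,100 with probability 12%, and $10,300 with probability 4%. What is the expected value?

EV = 0.48 × 15300 + 0.12 × 2700 + 0.24 × 2300 + 0.12 × 1100 + 0.04 × 10300 = 7344 + 324 + 552 + 132 + 412 = 8764

$8,764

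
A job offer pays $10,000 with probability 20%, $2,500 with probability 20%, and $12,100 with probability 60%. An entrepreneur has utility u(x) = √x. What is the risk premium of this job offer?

E[u] = 0.2·√10000 + 0.2·√2500 + 0.6·√12100 = 0.2·100 + 0.2·50 + 0.6·110 = 96
CE = (96)² = 9216
Risk premium = EV − CE = 9760 − 9216 = 544

$544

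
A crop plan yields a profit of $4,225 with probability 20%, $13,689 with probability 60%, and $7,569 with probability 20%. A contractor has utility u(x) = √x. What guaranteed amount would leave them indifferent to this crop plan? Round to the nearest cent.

$10,120.36

E[u] = 0.2·√4225 + 0.6·√13689 + 0.2·√7569 = 0.2·65 + 0.6·117 + 0.2·87 = 100.6
CE = (100.6)² = 10120.36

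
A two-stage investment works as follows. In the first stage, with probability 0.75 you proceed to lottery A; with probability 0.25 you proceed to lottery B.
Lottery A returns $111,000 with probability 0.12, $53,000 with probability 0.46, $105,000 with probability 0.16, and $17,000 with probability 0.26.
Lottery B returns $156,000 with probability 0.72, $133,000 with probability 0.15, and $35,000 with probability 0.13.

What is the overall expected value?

$78,395

EV(A) = 0.12 × 111000 + 0.46 × 53000 + 0.16 × 105000 + 0.26 × 17000 = 13320 + 24380 + 16800 + 4420 = 58920
EV(B) = 0.72 × 156000 + 0.15 × 133000 + 0.13 × 35000 = 112320 + 19950 + 4550 = 136820
Overall = 0.75 × 58920 + 0.25 × 136820 = 44190 + 34205 = 78395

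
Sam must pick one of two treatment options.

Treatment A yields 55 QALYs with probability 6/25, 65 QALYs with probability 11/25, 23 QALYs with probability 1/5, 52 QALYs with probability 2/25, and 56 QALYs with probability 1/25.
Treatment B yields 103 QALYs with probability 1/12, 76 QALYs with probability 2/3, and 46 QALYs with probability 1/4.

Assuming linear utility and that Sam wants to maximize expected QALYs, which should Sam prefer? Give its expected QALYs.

Treatment A = 6/25 × 55 + 11/25 × 65 + 1/5 × 23 + 2/25 × 52 + 1/25 × 56 = 13.2 + 28.6 + 4.6 + 4.16 + 2.24 = 52.8
Treatment B = 1/12 × 103 + 2/3 × 76 + 1/4 × 46 = 8.5833 + 50.6667 + 11.5 = 70.75

Treatment B (70.75 QALYs)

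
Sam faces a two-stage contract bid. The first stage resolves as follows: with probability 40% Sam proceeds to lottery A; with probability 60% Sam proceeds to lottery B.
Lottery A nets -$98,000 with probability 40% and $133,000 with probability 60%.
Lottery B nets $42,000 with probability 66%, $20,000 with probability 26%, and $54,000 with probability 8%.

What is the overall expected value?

$38,584

EV(A) = 0.4 × (-98000) + 0.6 × 133000 = -39200 + 79800 = 40600
EV(B) = 0.66 × 42000 + 0.26 × 20000 + 0.08 × 54000 = 27720 + 5200 + 4320 = 37240
Overall = 0.4 × 40600 + 0.6 × 37240 = 16240 + 22344 = 38584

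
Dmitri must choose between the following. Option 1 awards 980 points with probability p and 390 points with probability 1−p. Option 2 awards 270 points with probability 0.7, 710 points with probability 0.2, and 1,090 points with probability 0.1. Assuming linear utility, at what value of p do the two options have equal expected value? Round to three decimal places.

p = 0.085

EV(Option 2) = 0.7 × 270 + 0.2 × 710 + 0.1 × 1090 = 189 + 142 + 109 = 440
p·980 + (1−p)·390 = 440
590p + 390 = 440
p = (440 − 390) / 590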